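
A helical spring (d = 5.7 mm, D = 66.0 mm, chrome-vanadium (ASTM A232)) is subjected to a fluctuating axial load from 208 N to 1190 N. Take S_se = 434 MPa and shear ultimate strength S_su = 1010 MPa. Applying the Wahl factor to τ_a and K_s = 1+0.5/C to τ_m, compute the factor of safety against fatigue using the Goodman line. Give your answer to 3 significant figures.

C = D/d = 66.0/5.7 = 11.5789; K_W = (4C−1)/(4C−4)+0.615/C = 1.1240; K_s = 1+0.5/C = 1.0432
F_a = (F_max−F_min)/2 = 491 N; F_m = (F_max+F_min)/2 = 699 N
τ_a = K_W·8F_aD/(πd³) = 1.1240 × 445.6 = 500.85 MPa
τ_m = K_s·8F_mD/(πd³) = 1.0432 × 634.36 = 661.75 MPa
Goodman: 1/n_f = τ_a/S_se + τ_m/S_su = 500.85/434 + 661.75/1010 = 1.15404 + 0.65520 = 1.8092
n_f = 1/1.8092 = 0.5527

0.553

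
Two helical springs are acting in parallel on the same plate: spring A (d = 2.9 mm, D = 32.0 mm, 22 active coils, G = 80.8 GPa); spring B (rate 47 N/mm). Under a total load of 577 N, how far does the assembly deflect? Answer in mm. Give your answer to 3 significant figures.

k_A = Gd⁴/(8D³N_a) = (80.8×10³)(2.9⁴)/(8·32.0³·22) = 0.99092 N/mm
Parallel: k_eq = 0.99092 + 47 = 47.991 N/mm
δ = F/k_eq = 577/47.991 = 12.023 mm

12.0 mm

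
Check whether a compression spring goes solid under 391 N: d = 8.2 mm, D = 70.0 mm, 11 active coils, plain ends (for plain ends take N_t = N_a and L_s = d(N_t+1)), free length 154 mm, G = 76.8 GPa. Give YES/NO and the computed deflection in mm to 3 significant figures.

k = Gd⁴/(8D³N_a) = (76.8×10³)(8.2⁴)/(8·70.0³·11) = 11.504 N/mm
N_t = 11; L_s = 8.2·12 = 98.4 mm; δ_solid = L₀ − L_s = 154 − 98.4 = 55.6 mm
δ = F/k = 391/11.504 = 33.989 mm
δ < δ_solid → spring does not go solid

NO, δ = 34.0 mm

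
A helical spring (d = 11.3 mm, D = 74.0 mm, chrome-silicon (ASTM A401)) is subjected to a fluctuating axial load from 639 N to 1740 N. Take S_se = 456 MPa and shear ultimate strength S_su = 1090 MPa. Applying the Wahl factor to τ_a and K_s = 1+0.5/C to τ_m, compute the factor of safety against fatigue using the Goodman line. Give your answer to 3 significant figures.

C = D/d = 74.0/11.3 = 6.5487; K_W = (4C−1)/(4C−4)+0.615/C = 1.2291; K_s = 1+0.5/C = 1.0764
F_a = (F_max−F_min)/2 = 550.5 N; F_m = (F_max+F_min)/2 = 1189.5 N
τ_a = K_W·8F_aD/(πd³) = 1.2291 × 71.894 = 88.364 MPa
τ_m = K_s·8F_mD/(πd³) = 1.0764 × 155.35 = 167.21 MPa
Goodman: 1/n_f = τ_a/S_se + τ_m/S_su = 88.364/456 + 167.21/1090 = 0.19378 + 0.15340 = 0.34718
n_f = 1/0.34718 = 2.88

2.88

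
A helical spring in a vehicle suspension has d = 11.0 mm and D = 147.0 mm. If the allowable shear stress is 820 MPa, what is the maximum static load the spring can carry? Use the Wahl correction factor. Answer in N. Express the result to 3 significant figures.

C = D/d = 147.0/11.0 = 13.3636
K_W = (4C−1)/(4C−4) + 0.615/C = 52.455/49.455 + 0.0460 = 1.1067
τ_max = K·8FD/(πd³) → F_max = τ_allow·πd³/(8DK)
F_max = 820·π·11.0³/(8·147.0·1.1067) = 3.4288e+06/1301.5 = 2634.6 N

2630 N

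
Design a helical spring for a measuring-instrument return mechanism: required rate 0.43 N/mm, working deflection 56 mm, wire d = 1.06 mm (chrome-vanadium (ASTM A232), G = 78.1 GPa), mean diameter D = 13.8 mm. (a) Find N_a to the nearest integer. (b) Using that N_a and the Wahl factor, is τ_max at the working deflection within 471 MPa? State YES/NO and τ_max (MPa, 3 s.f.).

(a) 11 coils; (b) NO, τ_max = 782 MPa

N_a = Gd⁴/(8D³k) = (78.1×10³)(1.06⁴)/(8·13.8³·0.43) = 10.91 → N_a = 11
Actual rate k = Gd⁴/(8D³·11) = 0.42634 N/mm
Working load F = kδ = 0.42634·56 = 23.875 N
C = 13.8/1.06 = 13.0189; K_W = (4C−1)/(4C−4)+0.615/C = 1.1096
τ_max = K_W·8FD/(πd³) = 1.1096·704.44 = 781.68 MPa
τ_max > 471 MPa → exceeds allowable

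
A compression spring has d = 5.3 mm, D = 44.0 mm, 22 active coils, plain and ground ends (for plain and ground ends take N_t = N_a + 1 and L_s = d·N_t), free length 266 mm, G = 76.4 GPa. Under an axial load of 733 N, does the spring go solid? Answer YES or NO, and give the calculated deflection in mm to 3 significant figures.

k = Gd⁴/(8D³N_a) = (76.4×10³)(5.3⁴)/(8·44.0³·22) = 4.0209 N/mm
N_t = 23; L_s = 5.3·23 = 121.9 mm; δ_solid = L₀ − L_s = 266 − 121.9 = 144.1 mm
δ = F/k = 733/4.0209 = 182.3 mm
δ ≥ δ_solid → spring goes solid

YES, δ = 182 mm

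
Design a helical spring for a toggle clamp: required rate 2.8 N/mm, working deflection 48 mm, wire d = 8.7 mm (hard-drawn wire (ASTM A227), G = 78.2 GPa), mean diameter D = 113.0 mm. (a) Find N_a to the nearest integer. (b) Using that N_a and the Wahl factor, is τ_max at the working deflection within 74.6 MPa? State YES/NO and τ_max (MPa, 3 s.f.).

(a) 14 coils; (b) YES, τ_max = 64.5 MPa

N_a = Gd⁴/(8D³k) = (78.2×10³)(8.7⁴)/(8·113.0³·2.8) = 13.86 → N_a = 14
Actual rate k = Gd⁴/(8D³·14) = 2.7722 N/mm
Working load F = kδ = 2.7722·48 = 133.07 N
C = 113.0/8.7 = 12.9885; K_W = (4C−1)/(4C−4)+0.615/C = 1.1099
τ_max = K_W·8FD/(πd³) = 1.1099·58.148 = 64.539 MPa
τ_max ≤ 74.6 MPa → acceptable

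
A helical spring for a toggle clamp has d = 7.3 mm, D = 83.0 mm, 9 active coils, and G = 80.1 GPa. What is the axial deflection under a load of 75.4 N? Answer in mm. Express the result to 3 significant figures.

13.6 mm

k = Gd⁴/(8D³N_a) = (80.1×10³)(7.3⁴)/(8·83.0³·9) = 5.5253 N/mm
δ = F/k = 75.4 / 5.5253 = 13.646 mm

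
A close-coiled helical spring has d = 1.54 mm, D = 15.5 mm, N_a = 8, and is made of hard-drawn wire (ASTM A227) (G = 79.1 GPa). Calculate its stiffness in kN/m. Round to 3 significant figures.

1.87 kN/m

k = Gd⁴/(8D³N_a) = (79.1×10³ × 1.54⁴) / (8 × 15.5³ × 8)
  = 444897 / 238328 = 1.8667 N/mm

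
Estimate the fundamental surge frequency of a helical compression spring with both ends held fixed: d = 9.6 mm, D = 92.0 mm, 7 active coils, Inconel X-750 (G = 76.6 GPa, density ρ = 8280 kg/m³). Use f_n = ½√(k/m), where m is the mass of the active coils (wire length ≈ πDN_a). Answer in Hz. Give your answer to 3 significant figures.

55.5 Hz

k = Gd⁴/(8D³N_a) = (76.6×10³)(9.6⁴)/(8·92.0³·7) = 14.92 N/mm = 14920 N/m
Wire length L = πDN_a = π·92.0·7 = 2023.2 mm
m = ρ·(πd²/4)·L = 8280 × 72.382×10⁻⁶ m² × 2.0232 m = 1.2125 kg
f_n = ½√(k/m) = 0.5·√(14920/1.2125) = 0.5·√(12304) = 55.463 Hz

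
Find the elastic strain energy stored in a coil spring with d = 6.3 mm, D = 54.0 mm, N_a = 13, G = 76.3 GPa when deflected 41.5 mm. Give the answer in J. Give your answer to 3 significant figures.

k = Gd⁴/(8D³N_a) = (76.3×10³)(6.3⁴)/(8·54.0³·13) = 7.3396 N/mm
U = ½kδ² = 0.5 × 7.3396 × 41.5² = 6320.3 N·mm = 6.3203 J

6.32 J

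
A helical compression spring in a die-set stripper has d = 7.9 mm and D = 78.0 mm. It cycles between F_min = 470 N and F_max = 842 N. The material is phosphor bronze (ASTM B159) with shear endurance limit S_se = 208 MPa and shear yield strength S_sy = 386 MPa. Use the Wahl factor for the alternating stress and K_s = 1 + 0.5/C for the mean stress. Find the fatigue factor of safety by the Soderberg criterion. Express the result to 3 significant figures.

0.883

C = D/d = 78.0/7.9 = 9.8734; K_W = (4C−1)/(4C−4)+0.615/C = 1.1468; K_s = 1+0.5/C = 1.0506
F_a = (F_max−F_min)/2 = 186 N; F_m = (F_max+F_min)/2 = 656 N
τ_a = K_W·8F_aD/(πd³) = 1.1468 × 74.932 = 85.933 MPa
τ_m = K_s·8F_mD/(πd³) = 1.0506 × 264.28 = 277.66 MPa
Soderberg: 1/n_f = τ_a/S_se + τ_m/S_sy = 85.933/208 + 277.66/386 = 0.41314 + 0.71932 = 1.1325
n_f = 1/1.1325 = 0.883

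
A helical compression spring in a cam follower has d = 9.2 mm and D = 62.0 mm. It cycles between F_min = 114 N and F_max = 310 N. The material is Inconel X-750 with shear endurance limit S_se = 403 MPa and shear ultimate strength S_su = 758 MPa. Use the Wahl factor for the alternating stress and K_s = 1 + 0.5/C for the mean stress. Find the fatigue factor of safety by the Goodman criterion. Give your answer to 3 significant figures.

8.25

C = D/d = 62.0/9.2 = 6.7391; K_W = (4C−1)/(4C−4)+0.615/C = 1.2219; K_s = 1+0.5/C = 1.0742
F_a = (F_max−F_min)/2 = 98 N; F_m = (F_max+F_min)/2 = 212 N
τ_a = K_W·8F_aD/(πd³) = 1.2219 × 19.87 = 24.28 MPa
τ_m = K_s·8F_mD/(πd³) = 1.0742 × 42.984 = 46.173 MPa
Goodman: 1/n_f = τ_a/S_se + τ_m/S_su = 24.28/403 + 46.173/758 = 0.06025 + 0.06091 = 0.12116
n_f = 1/0.12116 = 8.253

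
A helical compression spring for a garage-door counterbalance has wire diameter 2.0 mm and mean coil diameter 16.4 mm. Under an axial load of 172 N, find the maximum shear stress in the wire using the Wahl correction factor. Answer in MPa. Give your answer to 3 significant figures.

1060 MPa

Spring index C = D/d = 16.4/2.0 = 8.2000
K_W = (4C−1)/(4C−4) + 0.615/C = 31.800/28.800 + 0.0750 = 1.1792
τ₀ = 8FD/(πd³) = 8·172·16.4/(π·2.0³) = 22566.4/25.133 = 897.89 MPa
τ_max = K·τ₀ = 1.1792 × 897.89 = 1058.8 MPa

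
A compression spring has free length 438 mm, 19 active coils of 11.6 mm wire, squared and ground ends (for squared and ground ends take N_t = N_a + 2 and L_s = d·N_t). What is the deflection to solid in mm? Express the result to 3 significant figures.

194 mm

N_t = 21; L_s = 11.6·21 = 243.6 mm
δ_solid = L₀ − L_s = 438 − 243.6 = 194.4 mm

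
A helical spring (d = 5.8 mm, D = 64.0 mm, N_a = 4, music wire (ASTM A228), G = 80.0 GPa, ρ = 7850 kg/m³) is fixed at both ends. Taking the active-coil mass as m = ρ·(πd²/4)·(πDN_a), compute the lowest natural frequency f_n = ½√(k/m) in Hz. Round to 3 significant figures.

127 Hz

k = Gd⁴/(8D³N_a) = (80.0×10³)(5.8⁴)/(8·64.0³·4) = 10.792 N/mm = 10792 N/m
Wire length L = πDN_a = π·64.0·4 = 804.25 mm
m = ρ·(πd²/4)·L = 7850 × 26.421×10⁻⁶ m² × 0.80425 m = 0.1668 kg
f_n = ½√(k/m) = 0.5·√(10792/0.1668) = 0.5·√(64700) = 127.18 Hz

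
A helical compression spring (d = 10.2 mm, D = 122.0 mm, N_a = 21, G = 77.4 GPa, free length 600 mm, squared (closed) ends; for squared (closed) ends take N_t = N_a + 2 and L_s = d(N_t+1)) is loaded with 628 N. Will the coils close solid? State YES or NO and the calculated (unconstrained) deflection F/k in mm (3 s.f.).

NO, δ = 229 mm

k = Gd⁴/(8D³N_a) = (77.4×10³)(10.2⁴)/(8·122.0³·21) = 2.7463 N/mm
N_t = 23; L_s = 10.2·24 = 244.8 mm; δ_solid = L₀ − L_s = 600 − 244.8 = 355.2 mm
δ = F/k = 628/2.7463 = 228.67 mm
δ < δ_solid → spring does not go solid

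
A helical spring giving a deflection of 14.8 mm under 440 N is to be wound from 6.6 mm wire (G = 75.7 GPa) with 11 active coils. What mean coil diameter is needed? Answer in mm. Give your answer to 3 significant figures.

Required rate k = F/δ = 440/14.8 = 29.73 N/mm
D = (Gd⁴/(8N_a·k))^(1/3) = (75.7×10³·6.6⁴/(8·11·29.73))^(1/3)
  = (54903.2)^(1/3) = 38.0072 mm

38.0 mm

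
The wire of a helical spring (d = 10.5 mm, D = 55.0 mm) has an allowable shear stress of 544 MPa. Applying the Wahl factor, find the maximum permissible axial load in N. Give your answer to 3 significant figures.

C = D/d = 55.0/10.5 = 5.2381
K_W = (4C−1)/(4C−4) + 0.615/C = 19.952/16.952 + 0.1174 = 1.2944
τ_max = K·8FD/(πd³) → F_max = τ_allow·πd³/(8DK)
F_max = 544·π·10.5³/(8·55.0·1.2944) = 1.9784e+06/569.53 = 3473.8 N

3470 N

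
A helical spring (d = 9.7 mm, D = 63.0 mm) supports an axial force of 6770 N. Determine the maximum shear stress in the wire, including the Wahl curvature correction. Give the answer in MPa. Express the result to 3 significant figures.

Spring index C = D/d = 63.0/9.7 = 6.4948
K_W = (4C−1)/(4C−4) + 0.615/C = 24.979/21.979 + 0.0947 = 1.2312
τ₀ = 8FD/(πd³) = 8·6770·63.0/(π·9.7³) = 3.41208e+06/2867.2 = 1190 MPa
τ_max = K·τ₀ = 1.2312 × 1190 = 1465.1 MPa

1470 MPa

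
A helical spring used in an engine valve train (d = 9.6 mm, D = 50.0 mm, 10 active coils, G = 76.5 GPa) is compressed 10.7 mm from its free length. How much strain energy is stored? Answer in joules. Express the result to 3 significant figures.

3.72 J

k = Gd⁴/(8D³N_a) = (76.5×10³)(9.6⁴)/(8·50.0³·10) = 64.975 N/mm
U = ½kδ² = 0.5 × 64.975 × 10.7² = 3719.5 N·mm = 3.7195 J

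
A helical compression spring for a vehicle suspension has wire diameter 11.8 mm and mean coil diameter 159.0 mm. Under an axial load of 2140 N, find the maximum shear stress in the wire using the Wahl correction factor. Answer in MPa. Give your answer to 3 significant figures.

Spring index C = D/d = 159.0/11.8 = 13.4746
K_W = (4C−1)/(4C−4) + 0.615/C = 52.898/49.898 + 0.0456 = 1.1058
τ₀ = 8FD/(πd³) = 8·2140·159.0/(π·11.8³) = 2.72208e+06/5161.7 = 527.36 MPa
τ_max = K·τ₀ = 1.1058 × 527.36 = 583.13 MPa

583 MPa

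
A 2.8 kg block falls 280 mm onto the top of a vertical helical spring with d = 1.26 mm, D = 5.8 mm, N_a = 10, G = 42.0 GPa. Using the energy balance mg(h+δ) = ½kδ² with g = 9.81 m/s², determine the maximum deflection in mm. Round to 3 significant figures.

k = Gd⁴/(8D³N_a) = (42.0×10³)(1.26⁴)/(8·5.8³·10) = 6.782 N/mm
W = mg = 2.8 × 9.81 = 27.468 N
½kδ² − Wδ − Wh = 0 → δ = (W + √(W² + 2kWh))/k
δ = (27.468 + √(754.49 + 104321))/6.782 = (27.468 + 324.15)/6.782 = 51.846 mm

51.8 mm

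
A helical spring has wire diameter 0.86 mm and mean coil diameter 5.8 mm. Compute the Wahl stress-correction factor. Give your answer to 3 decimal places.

C = D/d = 5.8/0.86 = 6.7442
K_W = (4C−1)/(4C−4) + 0.615/C = 25.977/22.977 + 0.0912 = 1.2218

1.222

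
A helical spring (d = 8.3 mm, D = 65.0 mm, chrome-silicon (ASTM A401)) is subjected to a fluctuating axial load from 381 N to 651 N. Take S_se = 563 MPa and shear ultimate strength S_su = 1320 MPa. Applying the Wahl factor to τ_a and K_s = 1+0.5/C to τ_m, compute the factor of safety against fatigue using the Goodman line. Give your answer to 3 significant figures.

4.93

C = D/d = 65.0/8.3 = 7.8313; K_W = (4C−1)/(4C−4)+0.615/C = 1.1883; K_s = 1+0.5/C = 1.0638
F_a = (F_max−F_min)/2 = 135 N; F_m = (F_max+F_min)/2 = 516 N
τ_a = K_W·8F_aD/(πd³) = 1.1883 × 39.08 = 46.439 MPa
τ_m = K_s·8F_mD/(πd³) = 1.0638 × 149.37 = 158.91 MPa
Goodman: 1/n_f = τ_a/S_se + τ_m/S_su = 46.439/563 + 158.91/1320 = 0.08249 + 0.12039 = 0.20287
n_f = 1/0.20287 = 4.929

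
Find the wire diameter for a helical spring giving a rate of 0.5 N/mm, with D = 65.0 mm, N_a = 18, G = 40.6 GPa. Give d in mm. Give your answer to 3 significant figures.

d = (8D³N_a·k / G)^(1/4) = (8·65.0³·18·0.5 / (40.6×10³))^0.25
  = (487.02)^0.25 = 4.6977 mm

4.70 mm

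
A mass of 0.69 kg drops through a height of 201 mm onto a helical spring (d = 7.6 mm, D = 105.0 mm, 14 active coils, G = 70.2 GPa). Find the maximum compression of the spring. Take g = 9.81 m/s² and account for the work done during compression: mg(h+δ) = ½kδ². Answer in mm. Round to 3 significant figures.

k = Gd⁴/(8D³N_a) = (70.2×10³)(7.6⁴)/(8·105.0³·14) = 1.8064 N/mm
W = mg = 0.69 × 9.81 = 6.7689 N
½kδ² − Wδ − Wh = 0 → δ = (W + √(W² + 2kWh))/k
δ = (6.7689 + √(45.818 + 4915.3))/1.8064 = (6.7689 + 70.435)/1.8064 = 42.74 mm

42.7 mm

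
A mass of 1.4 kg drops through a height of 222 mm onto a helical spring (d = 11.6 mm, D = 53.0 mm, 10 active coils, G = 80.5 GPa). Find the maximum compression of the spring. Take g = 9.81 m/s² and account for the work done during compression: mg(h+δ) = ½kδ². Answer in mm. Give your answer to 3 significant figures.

7.17 mm

k = Gd⁴/(8D³N_a) = (80.5×10³)(11.6⁴)/(8·53.0³·10) = 122.38 N/mm
W = mg = 1.4 × 9.81 = 13.734 N
½kδ² − Wδ − Wh = 0 → δ = (W + √(W² + 2kWh))/k
δ = (13.734 + √(188.62 + 746260))/122.38 = (13.734 + 863.97)/122.38 = 7.172 mm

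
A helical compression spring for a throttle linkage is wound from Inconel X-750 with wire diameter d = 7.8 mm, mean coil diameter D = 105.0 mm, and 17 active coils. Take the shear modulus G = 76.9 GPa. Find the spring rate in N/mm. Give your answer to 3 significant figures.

1.81 N/mm

k = Gd⁴/(8D³N_a) = (76.9×10³ × 7.8⁴) / (8 × 105.0³ × 17)
  = 2.84646e+08 / 1.57437e+08 = 1.808 N/mm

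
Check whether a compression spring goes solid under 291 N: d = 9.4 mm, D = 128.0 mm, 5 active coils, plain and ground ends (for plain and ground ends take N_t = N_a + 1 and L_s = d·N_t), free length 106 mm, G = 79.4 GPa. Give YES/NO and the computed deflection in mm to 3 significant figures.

k = Gd⁴/(8D³N_a) = (79.4×10³)(9.4⁴)/(8·128.0³·5) = 7.39 N/mm
N_t = 6; L_s = 9.4·6 = 56.4 mm; δ_solid = L₀ − L_s = 106 − 56.4 = 49.6 mm
δ = F/k = 291/7.39 = 39.378 mm
δ < δ_solid → spring does not go solid

NO, δ = 39.4 mm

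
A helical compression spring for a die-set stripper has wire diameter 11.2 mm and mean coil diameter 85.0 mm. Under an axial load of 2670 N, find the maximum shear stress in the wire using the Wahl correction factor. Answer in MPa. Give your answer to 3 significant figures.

492 MPa

Spring index C = D/d = 85.0/11.2 = 7.5893
K_W = (4C−1)/(4C−4) + 0.615/C = 29.357/26.357 + 0.0810 = 1.1949
τ₀ = 8FD/(πd³) = 8·2670·85.0/(π·11.2³) = 1.8156e+06/4413.7 = 411.35 MPa
τ_max = K·τ₀ = 1.1949 × 411.35 = 491.51 MPa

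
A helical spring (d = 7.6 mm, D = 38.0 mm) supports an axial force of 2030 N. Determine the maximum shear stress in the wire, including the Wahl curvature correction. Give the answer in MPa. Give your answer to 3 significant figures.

Spring index C = D/d = 38.0/7.6 = 5.0000
K_W = (4C−1)/(4C−4) + 0.615/C = 19.000/16.000 + 0.1230 = 1.3105
τ₀ = 8FD/(πd³) = 8·2030·38.0/(π·7.6³) = 617120/1379.1 = 447.49 MPa
τ_max = K·τ₀ = 1.3105 × 447.49 = 586.43 MPa

586 MPa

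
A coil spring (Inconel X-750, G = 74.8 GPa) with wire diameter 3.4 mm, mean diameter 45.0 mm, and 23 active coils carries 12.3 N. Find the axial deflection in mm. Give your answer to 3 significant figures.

k = Gd⁴/(8D³N_a) = (74.8×10³)(3.4⁴)/(8·45.0³·23) = 0.59616 N/mm
δ = F/k = 12.3 / 0.59616 = 20.632 mm

20.6 mm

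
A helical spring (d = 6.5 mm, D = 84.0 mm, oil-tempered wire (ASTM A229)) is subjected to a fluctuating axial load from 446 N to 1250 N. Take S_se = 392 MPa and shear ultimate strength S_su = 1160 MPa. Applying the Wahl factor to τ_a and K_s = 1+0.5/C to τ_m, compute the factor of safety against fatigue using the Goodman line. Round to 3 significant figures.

0.676

C = D/d = 84.0/6.5 = 12.9231; K_W = (4C−1)/(4C−4)+0.615/C = 1.1105; K_s = 1+0.5/C = 1.0387
F_a = (F_max−F_min)/2 = 402 N; F_m = (F_max+F_min)/2 = 848 N
τ_a = K_W·8F_aD/(πd³) = 1.1105 × 313.12 = 347.71 MPa
τ_m = K_s·8F_mD/(πd³) = 1.0387 × 660.5 = 686.06 MPa
Goodman: 1/n_f = τ_a/S_se + τ_m/S_su = 347.71/392 + 686.06/1160 = 0.88702 + 0.59143 = 1.4785
n_f = 1/1.4785 = 0.6764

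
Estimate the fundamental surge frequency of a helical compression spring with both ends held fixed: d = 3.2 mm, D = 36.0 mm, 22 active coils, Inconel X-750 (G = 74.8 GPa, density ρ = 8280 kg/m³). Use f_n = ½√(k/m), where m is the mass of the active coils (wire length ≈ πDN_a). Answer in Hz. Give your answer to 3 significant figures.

38.0 Hz

k = Gd⁴/(8D³N_a) = (74.8×10³)(3.2⁴)/(8·36.0³·22) = 0.95517 N/mm = 955.17 N/m
Wire length L = πDN_a = π·36.0·22 = 2488.1 mm
m = ρ·(πd²/4)·L = 8280 × 8.0425×10⁻⁶ m² × 2.4881 m = 0.16569 kg
f_n = ½√(k/m) = 0.5·√(955.17/0.16569) = 0.5·√(5764.8) = 37.963 Hz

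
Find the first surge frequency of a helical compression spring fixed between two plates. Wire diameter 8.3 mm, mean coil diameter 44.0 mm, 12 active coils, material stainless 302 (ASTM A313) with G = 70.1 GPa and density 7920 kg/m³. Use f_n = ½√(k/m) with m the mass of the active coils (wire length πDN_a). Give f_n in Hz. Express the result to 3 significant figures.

k = Gd⁴/(8D³N_a) = (70.1×10³)(8.3⁴)/(8·44.0³·12) = 40.682 N/mm = 40682 N/m
Wire length L = πDN_a = π·44.0·12 = 1658.8 mm
m = ρ·(πd²/4)·L = 7920 × 54.106×10⁻⁶ m² × 1.6588 m = 0.71081 kg
f_n = ½√(k/m) = 0.5·√(40682/0.71081) = 0.5·√(57233) = 119.62 Hz

120 Hz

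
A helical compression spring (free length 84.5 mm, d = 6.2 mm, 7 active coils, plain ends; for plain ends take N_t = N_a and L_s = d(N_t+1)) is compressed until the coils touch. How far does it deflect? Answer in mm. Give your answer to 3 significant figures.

34.9 mm

N_t = 7; L_s = 6.2·8 = 49.6 mm
δ_solid = L₀ − L_s = 84.5 − 49.6 = 34.9 mm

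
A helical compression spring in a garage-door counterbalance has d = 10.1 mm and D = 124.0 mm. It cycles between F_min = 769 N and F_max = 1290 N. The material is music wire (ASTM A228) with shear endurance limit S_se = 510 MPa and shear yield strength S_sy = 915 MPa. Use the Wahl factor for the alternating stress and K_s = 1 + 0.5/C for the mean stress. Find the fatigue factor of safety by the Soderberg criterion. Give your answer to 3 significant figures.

C = D/d = 124.0/10.1 = 12.2772; K_W = (4C−1)/(4C−4)+0.615/C = 1.1166; K_s = 1+0.5/C = 1.0407
F_a = (F_max−F_min)/2 = 260.5 N; F_m = (F_max+F_min)/2 = 1029.5 N
τ_a = K_W·8F_aD/(πd³) = 1.1166 × 79.837 = 89.146 MPa
τ_m = K_s·8F_mD/(πd³) = 1.0407 × 315.52 = 328.37 MPa
Soderberg: 1/n_f = τ_a/S_se + τ_m/S_sy = 89.146/510 + 328.37/915 = 0.17480 + 0.35887 = 0.53367
n_f = 1/0.53367 = 1.874

1.87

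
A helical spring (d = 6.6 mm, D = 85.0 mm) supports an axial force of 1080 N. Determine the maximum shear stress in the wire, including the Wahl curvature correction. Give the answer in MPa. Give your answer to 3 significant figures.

Spring index C = D/d = 85.0/6.6 = 12.8788
K_W = (4C−1)/(4C−4) + 0.615/C = 50.515/47.515 + 0.0478 = 1.1109
τ₀ = 8FD/(πd³) = 8·1080·85.0/(π·6.6³) = 734400/903.2 = 813.11 MPa
τ_max = K·τ₀ = 1.1109 × 813.11 = 903.28 MPa

903 MPa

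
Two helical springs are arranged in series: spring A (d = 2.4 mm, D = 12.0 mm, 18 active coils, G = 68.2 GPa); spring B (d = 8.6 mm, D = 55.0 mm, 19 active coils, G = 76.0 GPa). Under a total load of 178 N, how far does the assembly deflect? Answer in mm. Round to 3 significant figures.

30.4 mm

k_A = Gd⁴/(8D³N_a) = (68.2×10³)(2.4⁴)/(8·12.0³·18) = 9.0933 N/mm
k_B = Gd⁴/(8D³N_a) = (76.0×10³)(8.6⁴)/(8·55.0³·19) = 16.439 N/mm
Series: 1/k_eq = 1/9.0933 + 1/16.439 = 0.1708; k_eq = 5.8547 N/mm
δ = F/k_eq = 178/5.8547 = 30.403 mm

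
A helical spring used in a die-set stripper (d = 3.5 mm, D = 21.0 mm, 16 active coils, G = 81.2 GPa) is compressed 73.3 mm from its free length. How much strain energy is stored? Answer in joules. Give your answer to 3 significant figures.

27.6 J

k = Gd⁴/(8D³N_a) = (81.2×10³)(3.5⁴)/(8·21.0³·16) = 10.279 N/mm
U = ½kδ² = 0.5 × 10.279 × 73.3² = 27615 N·mm = 27.615 J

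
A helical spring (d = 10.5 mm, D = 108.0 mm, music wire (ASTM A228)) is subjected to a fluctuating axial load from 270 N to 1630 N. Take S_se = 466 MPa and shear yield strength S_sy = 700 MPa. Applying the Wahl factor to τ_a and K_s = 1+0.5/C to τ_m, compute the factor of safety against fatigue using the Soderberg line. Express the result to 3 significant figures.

C = D/d = 108.0/10.5 = 10.2857; K_W = (4C−1)/(4C−4)+0.615/C = 1.1406; K_s = 1+0.5/C = 1.0486
F_a = (F_max−F_min)/2 = 680 N; F_m = (F_max+F_min)/2 = 950 N
τ_a = K_W·8F_aD/(πd³) = 1.1406 × 161.55 = 184.26 MPa
τ_m = K_s·8F_mD/(πd³) = 1.0486 × 225.69 = 236.66 MPa
Soderberg: 1/n_f = τ_a/S_se + τ_m/S_sy = 184.26/466 + 236.66/700 = 0.39540 + 0.33809 = 0.73349
n_f = 1/0.73349 = 1.363

1.36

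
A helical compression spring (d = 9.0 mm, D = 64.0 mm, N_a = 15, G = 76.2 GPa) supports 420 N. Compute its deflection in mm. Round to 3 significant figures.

26.4 mm

k = Gd⁴/(8D³N_a) = (76.2×10³)(9.0⁴)/(8·64.0³·15) = 15.893 N/mm
δ = F/k = 420 / 15.893 = 26.427 mm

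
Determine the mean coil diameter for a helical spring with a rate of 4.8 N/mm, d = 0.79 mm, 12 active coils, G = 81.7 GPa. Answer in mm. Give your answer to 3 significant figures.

D = (Gd⁴/(8N_a·k))^(1/3) = (81.7×10³·0.79⁴/(8·12·4.8))^(1/3)
  = (69.0586)^(1/3) = 4.1027 mm

4.10 mm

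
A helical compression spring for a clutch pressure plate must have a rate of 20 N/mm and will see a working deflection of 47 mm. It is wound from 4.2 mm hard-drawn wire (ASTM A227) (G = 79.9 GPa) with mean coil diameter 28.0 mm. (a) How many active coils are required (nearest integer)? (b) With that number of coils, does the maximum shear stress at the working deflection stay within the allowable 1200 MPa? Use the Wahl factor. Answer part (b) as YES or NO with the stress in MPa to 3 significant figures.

N_a = Gd⁴/(8D³k) = (79.9×10³)(4.2⁴)/(8·28.0³·20) = 7.079 → N_a = 7
Actual rate k = Gd⁴/(8D³·7) = 20.225 N/mm
Working load F = kδ = 20.225·47 = 950.56 N
C = 28.0/4.2 = 6.6667; K_W = (4C−1)/(4C−4)+0.615/C = 1.2246
τ_max = K_W·8FD/(πd³) = 1.2246·914.81 = 1120.3 MPa
τ_max ≤ 1200 MPa → acceptable

(a) 7 coils; (b) YES, τ_max = 1120 MPa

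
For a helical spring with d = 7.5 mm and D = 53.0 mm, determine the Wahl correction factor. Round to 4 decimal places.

1.2107

C = D/d = 53.0/7.5 = 7.0667
K_W = (4C−1)/(4C−4) + 0.615/C = 27.267/24.267 + 0.0870 = 1.2107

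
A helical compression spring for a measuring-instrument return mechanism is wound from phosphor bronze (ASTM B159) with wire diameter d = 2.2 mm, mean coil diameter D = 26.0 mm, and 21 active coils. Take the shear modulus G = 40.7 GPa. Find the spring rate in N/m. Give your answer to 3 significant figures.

k = Gd⁴/(8D³N_a) = (40.7×10³ × 2.2⁴) / (8 × 26.0³ × 21)
  = 953422 / 2.95277e+06 = 0.32289 N/mm = 322.89 N/m

323 N/m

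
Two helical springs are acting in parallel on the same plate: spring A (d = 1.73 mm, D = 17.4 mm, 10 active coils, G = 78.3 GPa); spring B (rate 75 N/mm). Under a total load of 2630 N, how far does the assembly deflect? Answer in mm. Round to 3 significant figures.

34.3 mm

k_A = Gd⁴/(8D³N_a) = (78.3×10³)(1.73⁴)/(8·17.4³·10) = 1.6642 N/mm
Parallel: k_eq = 1.6642 + 75 = 76.664 N/mm
δ = F/k_eq = 2630/76.664 = 34.305 mm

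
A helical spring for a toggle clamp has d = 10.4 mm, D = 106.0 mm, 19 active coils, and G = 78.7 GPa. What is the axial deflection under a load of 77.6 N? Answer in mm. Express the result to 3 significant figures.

15.3 mm

k = Gd⁴/(8D³N_a) = (78.7×10³)(10.4⁴)/(8·106.0³·19) = 5.0857 N/mm
δ = F/k = 77.6 / 5.0857 = 15.259 mm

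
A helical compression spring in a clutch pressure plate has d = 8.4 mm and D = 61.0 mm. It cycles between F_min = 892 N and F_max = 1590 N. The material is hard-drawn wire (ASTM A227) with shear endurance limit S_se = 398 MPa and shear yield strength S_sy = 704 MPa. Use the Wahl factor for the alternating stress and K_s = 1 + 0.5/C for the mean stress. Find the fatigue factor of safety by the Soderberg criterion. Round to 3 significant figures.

1.30

C = D/d = 61.0/8.4 = 7.2619; K_W = (4C−1)/(4C−4)+0.615/C = 1.2045; K_s = 1+0.5/C = 1.0689
F_a = (F_max−F_min)/2 = 349 N; F_m = (F_max+F_min)/2 = 1241 N
τ_a = K_W·8F_aD/(πd³) = 1.2045 × 91.466 = 110.17 MPa
τ_m = K_s·8F_mD/(πd³) = 1.0689 × 325.24 = 347.63 MPa
Soderberg: 1/n_f = τ_a/S_se + τ_m/S_sy = 110.17/398 + 347.63/704 = 0.27680 + 0.49380 = 0.7706
n_f = 1/0.7706 = 1.298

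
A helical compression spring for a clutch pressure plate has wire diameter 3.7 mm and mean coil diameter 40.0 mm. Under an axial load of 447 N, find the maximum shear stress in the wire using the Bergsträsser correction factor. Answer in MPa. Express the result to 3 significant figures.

1010 MPa

Spring index C = D/d = 40.0/3.7 = 10.8108
K_B = (4C+2)/(4C−3) = 45.243/40.243 = 1.1242
τ₀ = 8FD/(πd³) = 8·447·40.0/(π·3.7³) = 143040/159.13 = 898.88 MPa
τ_max = K·τ₀ = 1.1242 × 898.88 = 1010.6 MPa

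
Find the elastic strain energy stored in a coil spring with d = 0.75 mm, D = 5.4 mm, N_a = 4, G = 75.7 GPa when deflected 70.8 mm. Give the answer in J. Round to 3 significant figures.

k = Gd⁴/(8D³N_a) = (75.7×10³)(0.75⁴)/(8·5.4³·4) = 4.7535 N/mm
U = ½kδ² = 0.5 × 4.7535 × 70.8² = 11914 N·mm = 11.914 J

11.9 J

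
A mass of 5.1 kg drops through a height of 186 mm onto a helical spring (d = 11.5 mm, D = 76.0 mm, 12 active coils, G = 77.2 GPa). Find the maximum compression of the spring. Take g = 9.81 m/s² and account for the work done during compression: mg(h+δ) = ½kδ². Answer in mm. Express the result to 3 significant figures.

25.7 mm

k = Gd⁴/(8D³N_a) = (77.2×10³)(11.5⁴)/(8·76.0³·12) = 32.04 N/mm
W = mg = 5.1 × 9.81 = 50.031 N
½kδ² − Wδ − Wh = 0 → δ = (W + √(W² + 2kWh))/k
δ = (50.031 + √(2503.1 + 596319))/32.04 = (50.031 + 773.84)/32.04 = 25.713 mm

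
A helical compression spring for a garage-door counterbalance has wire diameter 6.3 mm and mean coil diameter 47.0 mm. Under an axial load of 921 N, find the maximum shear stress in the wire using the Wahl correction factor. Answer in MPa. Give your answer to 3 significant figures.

Spring index C = D/d = 47.0/6.3 = 7.4603
K_W = (4C−1)/(4C−4) + 0.615/C = 28.841/25.841 + 0.0824 = 1.1985
τ₀ = 8FD/(πd³) = 8·921·47.0/(π·6.3³) = 346296/785.55 = 440.83 MPa
τ_max = K·τ₀ = 1.1985 × 440.83 = 528.35 MPa

528 MPa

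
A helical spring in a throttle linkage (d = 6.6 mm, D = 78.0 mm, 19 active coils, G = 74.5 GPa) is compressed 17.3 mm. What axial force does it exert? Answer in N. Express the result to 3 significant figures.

33.9 N

k = Gd⁴/(8D³N_a) = (74.5×10³)(6.6⁴)/(8·78.0³·19) = 1.9598 N/mm
F = k·δ = 1.9598 × 17.3 = 33.904 N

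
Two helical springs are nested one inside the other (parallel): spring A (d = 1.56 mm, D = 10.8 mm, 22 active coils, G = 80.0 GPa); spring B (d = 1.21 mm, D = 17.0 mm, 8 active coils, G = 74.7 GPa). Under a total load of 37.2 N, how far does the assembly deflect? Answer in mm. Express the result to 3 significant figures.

k_A = Gd⁴/(8D³N_a) = (80.0×10³)(1.56⁴)/(8·10.8³·22) = 2.137 N/mm
k_B = Gd⁴/(8D³N_a) = (74.7×10³)(1.21⁴)/(8·17.0³·8) = 0.50926 N/mm
Parallel: k_eq = 2.137 + 0.50926 = 2.6463 N/mm
δ = F/k_eq = 37.2/2.6463 = 14.058 mm

14.1 mm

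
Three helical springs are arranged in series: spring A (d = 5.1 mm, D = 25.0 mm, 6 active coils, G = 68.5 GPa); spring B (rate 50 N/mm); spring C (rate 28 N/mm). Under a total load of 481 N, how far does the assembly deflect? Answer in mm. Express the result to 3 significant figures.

34.6 mm

k_A = Gd⁴/(8D³N_a) = (68.5×10³)(5.1⁴)/(8·25.0³·6) = 61.789 N/mm
Series: 1/k_eq = 1/61.789 + 1/50 + 1/28 = 0.071898; k_eq = 13.909 N/mm
δ = F/k_eq = 481/13.909 = 34.583 mm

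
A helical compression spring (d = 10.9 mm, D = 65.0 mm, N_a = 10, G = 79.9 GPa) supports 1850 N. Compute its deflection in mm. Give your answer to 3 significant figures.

36.0 mm

k = Gd⁴/(8D³N_a) = (79.9×10³)(10.9⁴)/(8·65.0³·10) = 51.336 N/mm
δ = F/k = 1850 / 51.336 = 36.037 mm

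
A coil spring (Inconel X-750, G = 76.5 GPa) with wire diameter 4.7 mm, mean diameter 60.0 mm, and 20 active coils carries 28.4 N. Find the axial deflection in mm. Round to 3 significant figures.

k = Gd⁴/(8D³N_a) = (76.5×10³)(4.7⁴)/(8·60.0³·20) = 1.0801 N/mm
δ = F/k = 28.4 / 1.0801 = 26.293 mm

26.3 mm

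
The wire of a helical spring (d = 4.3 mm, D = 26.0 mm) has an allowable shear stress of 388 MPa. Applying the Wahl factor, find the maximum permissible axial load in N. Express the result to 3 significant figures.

373 N

C = D/d = 26.0/4.3 = 6.0465
K_W = (4C−1)/(4C−4) + 0.615/C = 23.186/20.186 + 0.1017 = 1.2503
τ_max = K·8FD/(πd³) → F_max = τ_allow·πd³/(8DK)
F_max = 388·π·4.3³/(8·26.0·1.2503) = 96914/260.07 = 372.65 N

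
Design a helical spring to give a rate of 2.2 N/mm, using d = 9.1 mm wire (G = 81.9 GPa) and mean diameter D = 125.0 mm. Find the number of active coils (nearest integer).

N_a = Gd⁴/(8D³k) = (81.9×10³ × 9.1⁴)/(8 × 125.0³ × 2.2)
    = 5.61629e+08 / 3.4375e+07 = 16.34 → 16 coils

16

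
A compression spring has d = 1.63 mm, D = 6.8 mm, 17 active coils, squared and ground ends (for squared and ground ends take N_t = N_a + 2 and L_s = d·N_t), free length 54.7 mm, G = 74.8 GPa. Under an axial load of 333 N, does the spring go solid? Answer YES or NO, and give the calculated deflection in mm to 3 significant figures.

YES, δ = 27.0 mm

k = Gd⁴/(8D³N_a) = (74.8×10³)(1.63⁴)/(8·6.8³·17) = 12.348 N/mm
N_t = 19; L_s = 1.63·19 = 30.97 mm; δ_solid = L₀ − L_s = 54.7 − 30.97 = 23.73 mm
δ = F/k = 333/12.348 = 26.969 mm
δ ≥ δ_solid → spring goes solid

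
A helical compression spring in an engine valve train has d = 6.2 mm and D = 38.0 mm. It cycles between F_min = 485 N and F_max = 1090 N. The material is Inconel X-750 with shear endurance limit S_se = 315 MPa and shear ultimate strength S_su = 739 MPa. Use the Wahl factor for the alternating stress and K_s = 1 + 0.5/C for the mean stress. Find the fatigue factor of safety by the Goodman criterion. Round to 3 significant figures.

C = D/d = 38.0/6.2 = 6.1290; K_W = (4C−1)/(4C−4)+0.615/C = 1.2466; K_s = 1+0.5/C = 1.0816
F_a = (F_max−F_min)/2 = 302.5 N; F_m = (F_max+F_min)/2 = 787.5 N
τ_a = K_W·8F_aD/(πd³) = 1.2466 × 122.82 = 153.11 MPa
τ_m = K_s·8F_mD/(πd³) = 1.0816 × 319.74 = 345.83 MPa
Goodman: 1/n_f = τ_a/S_se + τ_m/S_su = 153.11/315 + 345.83/739 = 0.48605 + 0.46796 = 0.95401
n_f = 1/0.95401 = 1.048

1.05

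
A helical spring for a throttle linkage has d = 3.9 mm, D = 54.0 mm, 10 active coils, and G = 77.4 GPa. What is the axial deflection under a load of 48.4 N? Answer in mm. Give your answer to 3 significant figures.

34.1 mm

k = Gd⁴/(8D³N_a) = (77.4×10³)(3.9⁴)/(8·54.0³·10) = 1.4214 N/mm
δ = F/k = 48.4 / 1.4214 = 34.05 mm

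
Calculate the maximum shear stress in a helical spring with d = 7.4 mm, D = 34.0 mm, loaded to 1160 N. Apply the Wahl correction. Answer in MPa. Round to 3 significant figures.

333 MPa

Spring index C = D/d = 34.0/7.4 = 4.5946
K_W = (4C−1)/(4C−4) + 0.615/C = 17.378/14.378 + 0.1339 = 1.3425
τ₀ = 8FD/(πd³) = 8·1160·34.0/(π·7.4³) = 315520/1273 = 247.85 MPa
τ_max = K·τ₀ = 1.3425 × 247.85 = 332.73 MPa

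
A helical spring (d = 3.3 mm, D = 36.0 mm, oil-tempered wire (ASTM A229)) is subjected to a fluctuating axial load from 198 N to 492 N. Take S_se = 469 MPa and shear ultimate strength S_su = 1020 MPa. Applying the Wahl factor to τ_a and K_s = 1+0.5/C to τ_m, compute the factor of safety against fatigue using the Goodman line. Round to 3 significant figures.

0.553

C = D/d = 36.0/3.3 = 10.9091; K_W = (4C−1)/(4C−4)+0.615/C = 1.1321; K_s = 1+0.5/C = 1.0458
F_a = (F_max−F_min)/2 = 147 N; F_m = (F_max+F_min)/2 = 345 N
τ_a = K_W·8F_aD/(πd³) = 1.1321 × 374.99 = 424.51 MPa
τ_m = K_s·8F_mD/(πd³) = 1.0458 × 880.08 = 920.41 MPa
Goodman: 1/n_f = τ_a/S_se + τ_m/S_su = 424.51/469 + 920.41/1020 = 0.90514 + 0.90236 = 1.8075
n_f = 1/1.8075 = 0.5532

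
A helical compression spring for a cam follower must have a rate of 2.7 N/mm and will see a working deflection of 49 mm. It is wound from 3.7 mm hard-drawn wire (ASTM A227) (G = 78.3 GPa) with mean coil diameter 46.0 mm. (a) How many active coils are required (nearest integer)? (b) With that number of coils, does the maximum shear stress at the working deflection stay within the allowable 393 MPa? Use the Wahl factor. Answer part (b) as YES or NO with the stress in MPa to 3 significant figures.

N_a = Gd⁴/(8D³k) = (78.3×10³)(3.7⁴)/(8·46.0³·2.7) = 6.98 → N_a = 7
Actual rate k = Gd⁴/(8D³·7) = 2.6922 N/mm
Working load F = kδ = 2.6922·49 = 131.92 N
C = 46.0/3.7 = 12.4324; K_W = (4C−1)/(4C−4)+0.615/C = 1.1151
τ_max = K_W·8FD/(πd³) = 1.1151·305.07 = 340.17 MPa
τ_max ≤ 393 MPa → acceptable

(a) 7 coils; (b) YES, τ_max = 340 MPa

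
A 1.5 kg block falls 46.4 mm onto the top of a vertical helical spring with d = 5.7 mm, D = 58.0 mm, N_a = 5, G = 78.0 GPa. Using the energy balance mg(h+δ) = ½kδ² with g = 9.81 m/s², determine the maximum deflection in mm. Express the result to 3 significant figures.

12.9 mm

k = Gd⁴/(8D³N_a) = (78.0×10³)(5.7⁴)/(8·58.0³·5) = 10.55 N/mm
W = mg = 1.5 × 9.81 = 14.715 N
½kδ² − Wδ − Wh = 0 → δ = (W + √(W² + 2kWh))/k
δ = (14.715 + √(216.53 + 14406.5))/10.55 = (14.715 + 120.93)/10.55 = 12.857 mm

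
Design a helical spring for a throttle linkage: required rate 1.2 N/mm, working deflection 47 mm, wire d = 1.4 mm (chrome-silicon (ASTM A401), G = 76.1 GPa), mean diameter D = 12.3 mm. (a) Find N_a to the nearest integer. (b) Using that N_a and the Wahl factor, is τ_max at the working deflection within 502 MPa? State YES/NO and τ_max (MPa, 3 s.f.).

N_a = Gd⁴/(8D³k) = (76.1×10³)(1.4⁴)/(8·12.3³·1.2) = 16.36 → N_a = 16
Actual rate k = Gd⁴/(8D³·16) = 1.2274 N/mm
Working load F = kδ = 1.2274·47 = 57.686 N
C = 12.3/1.4 = 8.7857; K_W = (4C−1)/(4C−4)+0.615/C = 1.1663
τ_max = K_W·8FD/(πd³) = 1.1663·658.46 = 767.98 MPa
τ_max > 502 MPa → exceeds allowable

(a) 16 coils; (b) NO, τ_max = 768 MPa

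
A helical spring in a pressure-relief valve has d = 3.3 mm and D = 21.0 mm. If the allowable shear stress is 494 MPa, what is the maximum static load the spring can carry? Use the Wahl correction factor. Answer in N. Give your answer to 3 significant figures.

268 N

C = D/d = 21.0/3.3 = 6.3636
K_W = (4C−1)/(4C−4) + 0.615/C = 24.455/21.455 + 0.0966 = 1.2365
τ_max = K·8FD/(πd³) → F_max = τ_allow·πd³/(8DK)
F_max = 494·π·3.3³/(8·21.0·1.2365) = 55772/207.73 = 268.49 N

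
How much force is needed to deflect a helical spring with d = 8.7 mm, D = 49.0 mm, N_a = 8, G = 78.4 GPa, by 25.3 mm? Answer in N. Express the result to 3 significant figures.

1510 N

k = Gd⁴/(8D³N_a) = (78.4×10³)(8.7⁴)/(8·49.0³·8) = 59.652 N/mm
F = k·δ = 59.652 × 25.3 = 1509.2 N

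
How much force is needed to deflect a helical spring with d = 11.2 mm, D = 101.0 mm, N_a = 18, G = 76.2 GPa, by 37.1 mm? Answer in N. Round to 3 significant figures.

300 N

k = Gd⁴/(8D³N_a) = (76.2×10³)(11.2⁴)/(8·101.0³·18) = 8.0817 N/mm
F = k·δ = 8.0817 × 37.1 = 299.83 N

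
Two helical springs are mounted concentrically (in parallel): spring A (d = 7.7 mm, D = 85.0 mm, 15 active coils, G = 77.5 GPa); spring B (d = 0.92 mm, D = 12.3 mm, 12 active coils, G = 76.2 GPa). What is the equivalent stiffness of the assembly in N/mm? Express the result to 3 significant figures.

k_A = Gd⁴/(8D³N_a) = (77.5×10³)(7.7⁴)/(8·85.0³·15) = 3.6968 N/mm
k_B = Gd⁴/(8D³N_a) = (76.2×10³)(0.92⁴)/(8·12.3³·12) = 0.30558 N/mm
Parallel: k_eq = 3.6968 + 0.30558 = 4.0024 N/mm

4.00 N/mm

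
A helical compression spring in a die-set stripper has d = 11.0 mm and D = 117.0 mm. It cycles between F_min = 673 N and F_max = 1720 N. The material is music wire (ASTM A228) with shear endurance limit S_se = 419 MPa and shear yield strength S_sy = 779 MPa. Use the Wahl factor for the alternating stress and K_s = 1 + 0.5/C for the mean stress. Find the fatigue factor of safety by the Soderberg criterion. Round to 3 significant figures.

1.48

C = D/d = 117.0/11.0 = 10.6364; K_W = (4C−1)/(4C−4)+0.615/C = 1.1357; K_s = 1+0.5/C = 1.0470
F_a = (F_max−F_min)/2 = 523.5 N; F_m = (F_max+F_min)/2 = 1196.5 N
τ_a = K_W·8F_aD/(πd³) = 1.1357 × 117.18 = 133.08 MPa
τ_m = K_s·8F_mD/(πd³) = 1.0470 × 267.83 = 280.42 MPa
Soderberg: 1/n_f = τ_a/S_se + τ_m/S_sy = 133.08/419 + 280.42/779 = 0.31761 + 0.35998 = 0.67759
n_f = 1/0.67759 = 1.476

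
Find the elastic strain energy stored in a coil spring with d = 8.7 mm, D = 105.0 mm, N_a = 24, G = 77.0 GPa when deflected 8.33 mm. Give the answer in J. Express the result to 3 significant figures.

k = Gd⁴/(8D³N_a) = (77.0×10³)(8.7⁴)/(8·105.0³·24) = 1.9847 N/mm
U = ½kδ² = 0.5 × 1.9847 × 8.33² = 68.859 N·mm = 0.068859 J

0.0689 J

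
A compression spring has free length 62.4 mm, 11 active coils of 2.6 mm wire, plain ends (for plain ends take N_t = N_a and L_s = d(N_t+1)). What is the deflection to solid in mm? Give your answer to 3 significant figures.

31.2 mm

N_t = 11; L_s = 2.6·12 = 31.2 mm
δ_solid = L₀ − L_s = 62.4 − 31.2 = 31.2 mm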